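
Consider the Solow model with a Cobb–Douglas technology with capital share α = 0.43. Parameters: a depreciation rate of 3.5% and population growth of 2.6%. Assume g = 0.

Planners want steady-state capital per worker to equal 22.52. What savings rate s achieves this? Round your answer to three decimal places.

At the steady state, Δk = 0, so s·k^α = (n + δ)·k.
So s / (n + δ) = (k*)^(1−α) = 22.52^0.57 = 5.9015.
Therefore s = 5.9015 × (n + δ) = 5.9015 × 0.061 = 0.3600.

s ≈ 0.360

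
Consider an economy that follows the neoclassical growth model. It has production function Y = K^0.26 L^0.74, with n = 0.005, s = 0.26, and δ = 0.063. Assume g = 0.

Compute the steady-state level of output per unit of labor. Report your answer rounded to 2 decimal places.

y* ≈ 1.60

Steady state requires s·f(k) = (n + δ)·k, i.e. s·k^α = (n + δ)·k.
Rearranging, k^(1−α) = s / (n + δ).
k^0.74 = 0.26 / (0.005 + 0.063) = 0.26 / 0.068 = 3.8235
k* = 3.8235^(1/0.74) ≈ 6.1250
y* = (k*)^α = 6.1250^0.26 ≈ 1.6019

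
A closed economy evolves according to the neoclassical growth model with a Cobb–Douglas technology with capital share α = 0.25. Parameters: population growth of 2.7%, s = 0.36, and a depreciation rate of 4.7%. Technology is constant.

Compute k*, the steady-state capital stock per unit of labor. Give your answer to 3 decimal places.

Steady state requires s·f(k) = (n + δ)·k, i.e. s·k^α = (n + δ)·k.
Dividing both sides by k: k^(1−α) = s / (n + δ).
k^0.75 = 0.36 / (0.027 + 0.047) = 0.36 / 0.074 = 4.8649
k* = 4.8649^(1/0.75) ≈ 8.2433

k* = 8.243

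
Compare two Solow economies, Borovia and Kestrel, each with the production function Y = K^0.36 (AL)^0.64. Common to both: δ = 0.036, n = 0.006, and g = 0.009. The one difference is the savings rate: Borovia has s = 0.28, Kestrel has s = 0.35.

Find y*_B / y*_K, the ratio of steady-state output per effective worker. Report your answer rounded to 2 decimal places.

y*_B / y*_K ≈ 0.88

Steady-state y* = [s/(n + g + δ)]^(α/(1−α)), so the ratio is [ (s_B/(n + g + δ)_B) / (s_K/(n + g + δ)_K) ]^0.5625.
s_B/(n + g + δ)_B = 0.28/0.051 = 5.4902; s_K/(n + g + δ)_K = 0.35/0.051 = 6.8627.
Ratio = (5.4902/6.8627)^0.5625 = 0.8000^0.5625 ≈ 0.8820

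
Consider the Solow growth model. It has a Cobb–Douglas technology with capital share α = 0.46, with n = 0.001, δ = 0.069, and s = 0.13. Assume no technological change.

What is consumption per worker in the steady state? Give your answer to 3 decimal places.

In steady state, investment equals break-even investment: s·k^α = (n + δ)·k.
Rearranging, k^(1−α) = s / (n + δ).
k^0.54 = 0.13 / (0.001 + 0.069) = 0.13 / 0.070 = 1.8571
k* = 1.8571^(1/0.54) ≈ 3.1466
y* = (k*)^α = 3.1466^0.46 ≈ 1.6944
c* = (1 − s)·y* = (1 − 0.13) × 1.6944 ≈ 1.4741

c* ≈ 1.474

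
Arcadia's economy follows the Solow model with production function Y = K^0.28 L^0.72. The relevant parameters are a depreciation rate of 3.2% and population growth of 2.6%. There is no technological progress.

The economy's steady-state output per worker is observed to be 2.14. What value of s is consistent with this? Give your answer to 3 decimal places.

At the steady state, Δk = 0, so s·k^α = (n + δ)·k.
Since y* = [s/(n + δ)]^(α/(1−α)), we have s/(n + δ) = (y*)^((1−α)/α) = 2.14^2.5714 = 7.0734.
Therefore s = 7.0734 × (n + δ) = 7.0734 × 0.058 = 0.4103.

s ≈ 0.410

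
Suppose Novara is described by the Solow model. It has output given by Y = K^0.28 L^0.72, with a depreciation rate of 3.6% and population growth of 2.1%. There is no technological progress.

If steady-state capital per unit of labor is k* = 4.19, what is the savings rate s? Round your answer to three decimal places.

s ≈ 0.160

Steady state requires s·f(k) = (n + δ)·k, i.e. s·k^α = (n + δ)·k.
So s / (n + δ) = (k*)^(1−α) = 4.19^0.72 = 2.8054.
Therefore s = 2.8054 × (n + δ) = 2.8054 × 0.057 = 0.1599.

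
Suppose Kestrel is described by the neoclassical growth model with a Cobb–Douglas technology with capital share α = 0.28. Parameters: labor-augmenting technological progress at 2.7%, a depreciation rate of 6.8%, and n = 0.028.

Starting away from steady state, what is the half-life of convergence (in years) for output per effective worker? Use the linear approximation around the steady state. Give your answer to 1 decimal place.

Near the steady state the convergence rate is λ = (1 − α)(n + g + δ).
λ = (1 − 0.28) × 0.123 = 0.72 × 0.123 = 0.08856
Half-life = ln 2 / λ = 0.6931 / 0.08856 ≈ 7.83 years

about 7.8 years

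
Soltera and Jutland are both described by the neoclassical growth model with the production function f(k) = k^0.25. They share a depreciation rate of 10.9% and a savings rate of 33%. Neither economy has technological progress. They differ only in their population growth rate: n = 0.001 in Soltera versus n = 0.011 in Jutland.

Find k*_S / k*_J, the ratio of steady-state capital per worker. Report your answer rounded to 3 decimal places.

Steady-state k* = [s/(n + δ)]^(1/(1−α)), so the ratio is [ (s_S/(n + δ)_S) / (s_J/(n + δ)_J) ]^1.3333.
s_S/(n + δ)_S = 0.33/0.110 = 3.0000; s_J/(n + δ)_J = 0.33/0.120 = 2.7500.
Ratio = (3.0000/2.7500)^1.3333 = 1.0909^1.3333 ≈ 1.1230

k*_S / k*_J ≈ 1.123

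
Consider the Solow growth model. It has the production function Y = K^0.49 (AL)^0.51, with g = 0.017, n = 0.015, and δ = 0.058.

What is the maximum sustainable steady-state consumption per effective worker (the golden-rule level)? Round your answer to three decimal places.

At the golden rule, f'(k) = n + g + δ, so α·k^(α−1) = n + g + δ and k_gold = (α/(n + g + δ))^(1/(1−α)).
k_gold = (0.49/0.090)^(1/0.51) = 5.4444^1.9608 ≈ 27.7364
c_gold = f(k_gold) − (n + g + δ)·k_gold = 5.0944 − 0.090×27.7364 ≈ 2.5981

c_gold ≈ 2.598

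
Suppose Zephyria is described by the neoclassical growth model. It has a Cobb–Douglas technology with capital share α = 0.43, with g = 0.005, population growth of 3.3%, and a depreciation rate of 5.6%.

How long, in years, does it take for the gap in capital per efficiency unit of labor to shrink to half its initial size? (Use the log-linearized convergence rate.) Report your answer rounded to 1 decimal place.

Near the steady state the convergence rate is λ = (1 − α)(n + g + δ).
λ = (1 − 0.43) × 0.094 = 0.57 × 0.094 = 0.05358
Half-life = ln 2 / λ = 0.6931 / 0.05358 ≈ 12.94 years

half-life ≈ 12.9 years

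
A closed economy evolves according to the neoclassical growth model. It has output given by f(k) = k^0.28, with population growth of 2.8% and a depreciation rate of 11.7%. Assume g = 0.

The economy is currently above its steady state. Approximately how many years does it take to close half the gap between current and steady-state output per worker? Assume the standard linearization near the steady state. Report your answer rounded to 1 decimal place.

Near the steady state the convergence rate is λ = (1 − α)(n + δ).
λ = (1 − 0.28) × 0.145 = 0.72 × 0.145 = 0.1044
Half-life = ln 2 / λ = 0.6931 / 0.1044 ≈ 6.64 years

t_½ ≈ 6.6 years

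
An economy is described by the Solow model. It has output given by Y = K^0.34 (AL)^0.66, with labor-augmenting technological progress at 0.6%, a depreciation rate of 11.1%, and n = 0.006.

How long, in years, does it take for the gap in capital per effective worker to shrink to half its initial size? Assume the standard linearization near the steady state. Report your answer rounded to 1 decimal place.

t_½ ≈ 8.5 years

Near the steady state the convergence rate is λ = (1 − α)(n + g + δ).
λ = (1 − 0.34) × 0.123 = 0.66 × 0.123 = 0.08118
Half-life = ln 2 / λ = 0.6931 / 0.08118 ≈ 8.54 years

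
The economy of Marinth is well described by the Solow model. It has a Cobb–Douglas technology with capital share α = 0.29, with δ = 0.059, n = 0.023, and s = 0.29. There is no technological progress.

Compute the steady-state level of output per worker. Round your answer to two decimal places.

y* = 1.68

In steady state, investment equals break-even investment: s·k^α = (n + δ)·k.
Dividing both sides by k: k^(1−α) = s / (n + δ).
k^0.71 = 0.29 / (0.023 + 0.059) = 0.29 / 0.082 = 3.5366
k* = 3.5366^(1/0.71) ≈ 5.9246
y* = (k*)^α = 5.9246^0.29 ≈ 1.6752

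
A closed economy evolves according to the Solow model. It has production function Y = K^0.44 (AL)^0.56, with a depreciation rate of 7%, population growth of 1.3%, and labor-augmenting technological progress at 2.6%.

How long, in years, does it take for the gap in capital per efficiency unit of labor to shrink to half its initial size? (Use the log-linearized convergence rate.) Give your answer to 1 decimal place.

Near the steady state the convergence rate is λ = (1 − α)(n + g + δ).
λ = (1 − 0.44) × 0.109 = 0.56 × 0.109 = 0.06104
Half-life = ln 2 / λ = 0.6931 / 0.06104 ≈ 11.35 years

t_½ ≈ 11.4 years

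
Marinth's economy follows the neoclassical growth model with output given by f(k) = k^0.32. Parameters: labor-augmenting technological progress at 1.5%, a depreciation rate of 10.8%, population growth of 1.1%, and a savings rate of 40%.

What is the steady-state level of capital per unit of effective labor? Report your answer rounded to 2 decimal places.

k* = 4.99

In steady state, investment equals break-even investment: s·k^α = (n + g + δ)·k.
Dividing both sides by k: k^(1−α) = s / (n + g + δ).
k^0.68 = 0.40 / (0.011 + 0.015 + 0.108) = 0.40 / 0.134 = 2.9851
k* = 2.9851^(1/0.68) ≈ 4.9942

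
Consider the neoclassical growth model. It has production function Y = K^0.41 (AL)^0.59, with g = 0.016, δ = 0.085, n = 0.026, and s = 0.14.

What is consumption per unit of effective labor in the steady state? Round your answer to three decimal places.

c* = 0.920

At the steady state, Δk = 0, so s·k^α = (n + g + δ)·k.
Rearranging, k^(1−α) = s / (n + g + δ).
k^0.59 = 0.14 / (0.026 + 0.016 + 0.085) = 0.14 / 0.127 = 1.1024
k* = 1.1024^(1/0.59) ≈ 1.1797
y* = (k*)^α = 1.1797^0.41 ≈ 1.0701
c* = (1 − s)·y* = (1 − 0.14) × 1.0701 ≈ 0.9203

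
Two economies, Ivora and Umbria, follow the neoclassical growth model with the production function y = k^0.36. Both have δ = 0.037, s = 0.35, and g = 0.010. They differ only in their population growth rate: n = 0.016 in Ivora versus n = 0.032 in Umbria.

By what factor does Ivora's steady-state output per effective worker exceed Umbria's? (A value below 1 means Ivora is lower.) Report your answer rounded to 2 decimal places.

y*_I / y*_U ≈ 1.14

Steady-state y* = [s/(n + g + δ)]^(α/(1−α)), so the ratio is [ (s_I/(n + g + δ)_I) / (s_U/(n + g + δ)_U) ]^0.5625.
s_I/(n + g + δ)_I = 0.35/0.063 = 5.5556; s_U/(n + g + δ)_U = 0.35/0.079 = 4.4304.
Ratio = (5.5556/4.4304)^0.5625 = 1.2540^0.5625 ≈ 1.1358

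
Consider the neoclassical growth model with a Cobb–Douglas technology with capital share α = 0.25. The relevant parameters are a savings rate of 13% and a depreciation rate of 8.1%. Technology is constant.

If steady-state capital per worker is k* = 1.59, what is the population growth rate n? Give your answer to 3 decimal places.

n ≈ 0.011

At the steady state, Δk = 0, so s·k^α = (n + δ)·k.
So s / (n + δ) = (k*)^(1−α) = 1.59^0.75 = 1.4159.
Therefore n + δ = s / 1.4159 = 0.13 / 1.4159 = 0.0918, so n = 0.0918 − 0.081 = 0.0108.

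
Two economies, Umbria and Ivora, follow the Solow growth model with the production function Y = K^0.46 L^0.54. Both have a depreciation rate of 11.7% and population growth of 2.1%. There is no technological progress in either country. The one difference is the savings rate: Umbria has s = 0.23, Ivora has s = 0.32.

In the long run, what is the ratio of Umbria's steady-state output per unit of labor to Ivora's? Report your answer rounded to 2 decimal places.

ratio ≈ 0.75

Steady-state y* = [s/(n + δ)]^(α/(1−α)), so the ratio is [ (s_U/(n + δ)_U) / (s_I/(n + δ)_I) ]^0.8519.
s_U/(n + δ)_U = 0.23/0.138 = 1.6667; s_I/(n + δ)_I = 0.32/0.138 = 2.3188.
Ratio = (1.6667/2.3188)^0.8519 = 0.7188^0.8519 ≈ 0.7548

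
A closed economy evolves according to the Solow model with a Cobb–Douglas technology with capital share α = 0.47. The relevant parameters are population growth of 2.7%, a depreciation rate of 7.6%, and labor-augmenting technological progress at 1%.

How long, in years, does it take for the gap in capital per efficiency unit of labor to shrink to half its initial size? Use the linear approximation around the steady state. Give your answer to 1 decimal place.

half-life ≈ 11.6 years

Near the steady state the convergence rate is λ = (1 − α)(n + g + δ).
λ = (1 − 0.47) × 0.113 = 0.53 × 0.113 = 0.05989
Half-life = ln 2 / λ = 0.6931 / 0.05989 ≈ 11.57 years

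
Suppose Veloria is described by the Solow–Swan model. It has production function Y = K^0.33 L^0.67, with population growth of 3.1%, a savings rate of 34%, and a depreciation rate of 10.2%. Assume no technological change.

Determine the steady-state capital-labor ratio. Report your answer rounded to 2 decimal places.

k* = 4.06

In steady state, investment equals break-even investment: s·k^α = (n + δ)·k.
Dividing both sides by k: k^(1−α) = s / (n + δ).
k^0.67 = 0.34 / (0.031 + 0.102) = 0.34 / 0.133 = 2.5564
k* = 2.5564^(1/0.67) ≈ 4.0588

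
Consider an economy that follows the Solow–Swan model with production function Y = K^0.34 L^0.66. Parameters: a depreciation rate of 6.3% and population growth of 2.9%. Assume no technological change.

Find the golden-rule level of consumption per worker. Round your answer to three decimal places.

c_gold ≈ 1.294

At the golden rule, f'(k) = n + δ, so α·k^(α−1) = n + δ and k_gold = (α/(n + δ))^(1/(1−α)).
k_gold = (0.34/0.092)^(1/0.66) = 3.6957^1.5152 ≈ 7.2473
c_gold = f(k_gold) − (n + δ)·k_gold = 1.9609 − 0.092×7.2473 ≈ 1.2941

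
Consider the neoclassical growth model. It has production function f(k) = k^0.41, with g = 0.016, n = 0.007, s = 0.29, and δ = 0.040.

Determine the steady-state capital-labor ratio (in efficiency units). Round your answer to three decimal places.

k* = 13.299

At the steady state, Δk = 0, so s·k^α = (n + g + δ)·k.
Rearranging, k^(1−α) = s / (n + g + δ).
k^0.59 = 0.29 / (0.007 + 0.016 + 0.040) = 0.29 / 0.063 = 4.6032
k* = 4.6032^(1/0.59) ≈ 13.2993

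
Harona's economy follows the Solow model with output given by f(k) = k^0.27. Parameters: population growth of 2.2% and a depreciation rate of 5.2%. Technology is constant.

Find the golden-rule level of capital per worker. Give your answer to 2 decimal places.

k_gold ≈ 5.89

The golden rule sets f'(k) = n + δ, i.e. α·k^(α−1) = n + δ.
So k^(1−α) = α / (n + δ) = 0.27 / 0.074 = 3.6486.
k_gold = 3.6486^(1/0.73) ≈ 5.8889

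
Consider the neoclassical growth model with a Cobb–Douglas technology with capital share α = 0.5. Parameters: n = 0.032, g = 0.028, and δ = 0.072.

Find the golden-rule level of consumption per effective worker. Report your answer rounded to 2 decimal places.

At the golden rule, f'(k) = n + g + δ, so α·k^(α−1) = n + g + δ and k_gold = (α/(n + g + δ))^(1/(1−α)).
k_gold = (0.5/0.132)^(1/0.5) = 3.7879^2 ≈ 14.3482
c_gold = f(k_gold) − (n + g + δ)·k_gold = 3.7879 − 0.132×14.3482 ≈ 1.8939

c_gold ≈ 1.89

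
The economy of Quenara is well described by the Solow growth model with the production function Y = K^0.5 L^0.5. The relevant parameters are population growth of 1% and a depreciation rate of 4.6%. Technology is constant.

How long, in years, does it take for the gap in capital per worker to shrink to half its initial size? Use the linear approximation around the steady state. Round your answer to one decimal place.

about 24.8 years

Near the steady state the convergence rate is λ = (1 − α)(n + δ).
λ = (1 − 0.5) × 0.056 = 0.5 × 0.056 = 0.0280
Half-life = ln 2 / λ = 0.6931 / 0.0280 ≈ 24.75 years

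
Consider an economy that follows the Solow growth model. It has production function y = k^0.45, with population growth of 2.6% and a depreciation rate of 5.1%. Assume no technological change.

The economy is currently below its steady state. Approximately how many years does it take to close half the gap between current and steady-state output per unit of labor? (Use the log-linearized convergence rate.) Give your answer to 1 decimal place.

half-life ≈ 16.4 years

Near the steady state the convergence rate is λ = (1 − α)(n + δ).
λ = (1 − 0.45) × 0.077 = 0.55 × 0.077 = 0.04235
Half-life = ln 2 / λ = 0.6931 / 0.04235 ≈ 16.37 years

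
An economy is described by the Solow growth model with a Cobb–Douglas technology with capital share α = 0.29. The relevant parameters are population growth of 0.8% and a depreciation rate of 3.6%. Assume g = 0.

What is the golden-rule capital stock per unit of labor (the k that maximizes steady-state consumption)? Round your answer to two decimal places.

The golden rule sets f'(k) = n + δ, i.e. α·k^(α−1) = n + δ.
So k^(1−α) = α / (n + δ) = 0.29 / 0.044 = 6.5909.
k_gold = 6.5909^(1/0.71) ≈ 14.2378

k_gold ≈ 14.24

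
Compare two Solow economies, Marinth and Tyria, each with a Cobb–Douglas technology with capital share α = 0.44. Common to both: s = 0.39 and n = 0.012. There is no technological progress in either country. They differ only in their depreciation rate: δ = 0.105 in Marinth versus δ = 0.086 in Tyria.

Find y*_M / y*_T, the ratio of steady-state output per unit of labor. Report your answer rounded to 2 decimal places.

Steady-state y* = [s/(n + δ)]^(α/(1−α)), so the ratio is [ (s_M/(n + δ)_M) / (s_T/(n + δ)_T) ]^0.7857.
s_M/(n + δ)_M = 0.39/0.117 = 3.3333; s_T/(n + δ)_T = 0.39/0.098 = 3.9796.
Ratio = (3.3333/3.9796)^0.7857 = 0.8376^0.7857 ≈ 0.8700

y*_M / y*_T ≈ 0.87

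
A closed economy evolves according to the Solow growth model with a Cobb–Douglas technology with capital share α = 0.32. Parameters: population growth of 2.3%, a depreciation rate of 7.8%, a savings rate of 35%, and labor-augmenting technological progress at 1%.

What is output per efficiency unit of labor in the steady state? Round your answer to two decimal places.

y* ≈ 1.72

Steady state requires s·f(k) = (n + g + δ)·k, i.e. s·k^α = (n + g + δ)·k.
Dividing both sides by k: k^(1−α) = s / (n + g + δ).
k^0.68 = 0.35 / (0.023 + 0.010 + 0.078) = 0.35 / 0.111 = 3.1532
k* = 3.1532^(1/0.68) ≈ 5.4133
y* = (k*)^α = 5.4133^0.32 ≈ 1.7168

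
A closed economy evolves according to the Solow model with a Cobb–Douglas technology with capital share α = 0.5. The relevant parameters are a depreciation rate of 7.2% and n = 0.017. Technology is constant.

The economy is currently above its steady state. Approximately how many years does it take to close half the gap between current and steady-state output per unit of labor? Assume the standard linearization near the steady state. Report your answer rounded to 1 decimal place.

half-life ≈ 15.6 years

Near the steady state the convergence rate is λ = (1 − α)(n + δ).
λ = (1 − 0.5) × 0.089 = 0.5 × 0.089 = 0.0445
Half-life = ln 2 / λ = 0.6931 / 0.0445 ≈ 15.58 years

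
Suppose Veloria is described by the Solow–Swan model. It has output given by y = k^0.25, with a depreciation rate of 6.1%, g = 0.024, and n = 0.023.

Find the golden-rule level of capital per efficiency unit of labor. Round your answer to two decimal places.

The golden rule sets f'(k) = n + g + δ, i.e. α·k^(α−1) = n + g + δ.
So k^(1−α) = α / (n + g + δ) = 0.25 / 0.108 = 2.3148.
k_gold = 2.3148^(1/0.75) ≈ 3.0621

k_gold ≈ 3.06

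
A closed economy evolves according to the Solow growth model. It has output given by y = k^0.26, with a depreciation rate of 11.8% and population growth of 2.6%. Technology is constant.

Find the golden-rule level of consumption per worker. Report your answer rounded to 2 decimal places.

At the golden rule, f'(k) = n + δ, so α·k^(α−1) = n + δ and k_gold = (α/(n + δ))^(1/(1−α)).
k_gold = (0.26/0.144)^(1/0.74) = 1.8056^1.3514 ≈ 2.2223
c_gold = f(k_gold) − (n + δ)·k_gold = 1.2307 − 0.144×2.2223 ≈ 0.9107

c_gold ≈ 0.91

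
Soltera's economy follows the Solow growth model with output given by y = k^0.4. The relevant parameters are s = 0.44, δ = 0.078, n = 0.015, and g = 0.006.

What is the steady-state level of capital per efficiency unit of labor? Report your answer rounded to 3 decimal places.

Steady state requires s·f(k) = (n + g + δ)·k, i.e. s·k^α = (n + g + δ)·k.
Dividing both sides by k: k^(1−α) = s / (n + g + δ).
k^0.6 = 0.44 / (0.015 + 0.006 + 0.078) = 0.44 / 0.099 = 4.4444
k* = 4.4444^(1/0.6) ≈ 12.0140

k* = 12.014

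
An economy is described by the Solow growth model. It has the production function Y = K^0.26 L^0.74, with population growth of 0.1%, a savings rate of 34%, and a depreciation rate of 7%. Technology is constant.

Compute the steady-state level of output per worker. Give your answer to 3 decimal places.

In steady state, investment equals break-even investment: s·k^α = (n + δ)·k.
Dividing both sides by k: k^(1−α) = s / (n + δ).
k^0.74 = 0.34 / (0.001 + 0.070) = 0.34 / 0.071 = 4.7887
k* = 4.7887^(1/0.74) ≈ 8.3026
y* = (k*)^α = 8.3026^0.26 ≈ 1.7338

y* = 1.734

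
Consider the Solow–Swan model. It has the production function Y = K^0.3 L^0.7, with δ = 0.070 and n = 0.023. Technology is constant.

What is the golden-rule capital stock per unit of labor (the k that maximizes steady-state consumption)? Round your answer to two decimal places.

The golden rule sets f'(k) = n + δ, i.e. α·k^(α−1) = n + δ.
So k^(1−α) = α / (n + δ) = 0.3 / 0.093 = 3.2258.
k_gold = 3.2258^(1/0.7) ≈ 5.3287

k_gold ≈ 5.33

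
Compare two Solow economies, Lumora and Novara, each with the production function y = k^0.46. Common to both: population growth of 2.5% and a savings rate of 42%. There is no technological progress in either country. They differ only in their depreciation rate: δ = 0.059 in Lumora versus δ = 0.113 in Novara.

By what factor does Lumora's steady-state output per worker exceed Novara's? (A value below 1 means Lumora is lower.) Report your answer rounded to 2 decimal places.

Steady-state y* = [s/(n + δ)]^(α/(1−α)), so the ratio is [ (s_L/(n + δ)_L) / (s_N/(n + δ)_N) ]^0.8519.
s_L/(n + δ)_L = 0.42/0.084 = 5.0000; s_N/(n + δ)_N = 0.42/0.138 = 3.0435.
Ratio = (5.0000/3.0435)^0.8519 = 1.6428^0.8519 ≈ 1.5264

y*_L / y*_N ≈ 1.53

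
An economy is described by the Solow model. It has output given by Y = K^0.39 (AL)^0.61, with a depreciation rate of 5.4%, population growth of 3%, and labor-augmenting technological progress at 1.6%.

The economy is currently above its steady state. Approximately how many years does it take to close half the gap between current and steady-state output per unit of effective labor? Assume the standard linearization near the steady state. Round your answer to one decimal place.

t_½ ≈ 11.4 years

Near the steady state the convergence rate is λ = (1 − α)(n + g + δ).
λ = (1 − 0.39) × 0.100 = 0.61 × 0.100 = 0.0610
Half-life = ln 2 / λ = 0.6931 / 0.0610 ≈ 11.36 years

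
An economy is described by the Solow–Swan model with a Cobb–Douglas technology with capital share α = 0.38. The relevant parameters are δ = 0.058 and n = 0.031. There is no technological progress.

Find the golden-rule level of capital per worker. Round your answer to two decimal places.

k_gold ≈ 10.39

The golden rule sets f'(k) = n + δ, i.e. α·k^(α−1) = n + δ.
So k^(1−α) = α / (n + δ) = 0.38 / 0.089 = 4.2697.
k_gold = 4.2697^(1/0.62) ≈ 10.3937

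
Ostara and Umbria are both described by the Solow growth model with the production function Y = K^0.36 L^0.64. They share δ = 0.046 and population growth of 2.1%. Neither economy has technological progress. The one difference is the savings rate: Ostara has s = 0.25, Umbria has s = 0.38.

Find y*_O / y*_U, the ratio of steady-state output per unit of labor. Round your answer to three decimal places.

ratio ≈ 0.790

Steady-state y* = [s/(n + δ)]^(α/(1−α)), so the ratio is [ (s_O/(n + δ)_O) / (s_U/(n + δ)_U) ]^0.5625.
s_O/(n + δ)_O = 0.25/0.067 = 3.7313; s_U/(n + δ)_U = 0.38/0.067 = 5.6716.
Ratio = (3.7313/5.6716)^0.5625 = 0.6579^0.5625 ≈ 0.7902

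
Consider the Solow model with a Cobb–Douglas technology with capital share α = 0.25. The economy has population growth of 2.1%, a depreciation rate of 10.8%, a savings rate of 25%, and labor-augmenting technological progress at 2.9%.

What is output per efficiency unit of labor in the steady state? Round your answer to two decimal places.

At the steady state, Δk = 0, so s·k^α = (n + g + δ)·k.
Dividing both sides by k: k^(1−α) = s / (n + g + δ).
k^0.75 = 0.25 / (0.021 + 0.029 + 0.108) = 0.25 / 0.158 = 1.5823
k* = 1.5823^(1/0.75) ≈ 1.8438
y* = (k*)^α = 1.8438^0.25 ≈ 1.1653

y* = 1.17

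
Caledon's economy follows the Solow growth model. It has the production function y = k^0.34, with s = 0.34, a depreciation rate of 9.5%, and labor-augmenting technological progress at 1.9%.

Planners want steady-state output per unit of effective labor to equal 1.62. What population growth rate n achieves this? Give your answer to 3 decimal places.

Steady state requires s·f(k) = (n + g + δ)·k, i.e. s·k^α = (n + g + δ)·k.
Since y* = [s/(n + g + δ)]^(α/(1−α)), we have s/(n + g + δ) = (y*)^((1−α)/α) = 1.62^1.9412 = 2.5510.
Therefore n + g + δ = s / 2.5510 = 0.34 / 2.5510 = 0.1333, so n = 0.1333 − 0.114 = 0.0193.

n ≈ 0.019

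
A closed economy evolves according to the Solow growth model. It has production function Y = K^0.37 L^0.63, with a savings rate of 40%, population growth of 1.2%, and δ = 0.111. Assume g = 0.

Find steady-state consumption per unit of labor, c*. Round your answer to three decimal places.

Steady state requires s·f(k) = (n + δ)·k, i.e. s·k^α = (n + δ)·k.
Dividing both sides by k: k^(1−α) = s / (n + δ).
k^0.63 = 0.40 / (0.012 + 0.111) = 0.40 / 0.123 = 3.2520
k* = 3.2520^(1/0.63) ≈ 6.5004
y* = (k*)^α = 6.5004^0.37 ≈ 1.9989
c* = (1 − s)·y* = (1 − 0.40) × 1.9989 ≈ 1.1993

c* ≈ 1.199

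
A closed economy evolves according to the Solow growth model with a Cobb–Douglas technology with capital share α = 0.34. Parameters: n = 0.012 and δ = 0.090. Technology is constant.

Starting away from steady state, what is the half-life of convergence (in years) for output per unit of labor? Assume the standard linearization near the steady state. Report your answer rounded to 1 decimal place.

Near the steady state the convergence rate is λ = (1 − α)(n + δ).
λ = (1 − 0.34) × 0.102 = 0.66 × 0.102 = 0.06732
Half-life = ln 2 / λ = 0.6931 / 0.06732 ≈ 10.30 years

t_½ ≈ 10.3 years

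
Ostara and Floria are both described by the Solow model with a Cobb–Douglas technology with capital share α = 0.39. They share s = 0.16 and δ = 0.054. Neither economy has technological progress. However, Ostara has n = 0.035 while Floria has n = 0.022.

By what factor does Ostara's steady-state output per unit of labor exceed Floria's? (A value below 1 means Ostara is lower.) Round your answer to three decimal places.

Steady-state y* = [s/(n + δ)]^(α/(1−α)), so the ratio is [ (s_O/(n + δ)_O) / (s_F/(n + δ)_F) ]^0.6393.
s_O/(n + δ)_O = 0.16/0.089 = 1.7978; s_F/(n + δ)_F = 0.16/0.076 = 2.1053.
Ratio = (1.7978/2.1053)^0.6393 = 0.8539^0.6393 ≈ 0.9040

y*_O / y*_F ≈ 0.904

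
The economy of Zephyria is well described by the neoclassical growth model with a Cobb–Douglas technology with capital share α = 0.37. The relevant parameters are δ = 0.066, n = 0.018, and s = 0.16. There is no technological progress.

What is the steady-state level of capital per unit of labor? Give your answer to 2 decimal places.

At the steady state, Δk = 0, so s·k^α = (n + δ)·k.
Rearranging, k^(1−α) = s / (n + δ).
k^0.63 = 0.16 / (0.018 + 0.066) = 0.16 / 0.084 = 1.9048
k* = 1.9048^(1/0.63) ≈ 2.7810

k* = 2.78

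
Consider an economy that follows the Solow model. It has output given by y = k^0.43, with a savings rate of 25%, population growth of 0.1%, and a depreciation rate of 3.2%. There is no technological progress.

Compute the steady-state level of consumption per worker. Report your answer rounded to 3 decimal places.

In steady state, investment equals break-even investment: s·k^α = (n + δ)·k.
Dividing both sides by k: k^(1−α) = s / (n + δ).
k^0.57 = 0.25 / (0.001 + 0.032) = 0.25 / 0.033 = 7.5758
k* = 7.5758^(1/0.57) ≈ 34.9025
y* = (k*)^α = 34.9025^0.43 ≈ 4.6071
c* = (1 − s)·y* = (1 − 0.25) × 4.6071 ≈ 3.4553

c* ≈ 3.455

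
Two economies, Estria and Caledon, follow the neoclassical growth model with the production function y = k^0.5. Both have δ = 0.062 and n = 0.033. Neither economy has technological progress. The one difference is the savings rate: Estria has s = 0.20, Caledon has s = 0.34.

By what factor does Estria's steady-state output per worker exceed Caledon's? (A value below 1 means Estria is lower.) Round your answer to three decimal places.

Steady-state y* = [s/(n + δ)]^(α/(1−α)), so the ratio is [ (s_E/(n + δ)_E) / (s_C/(n + δ)_C) ]^1.
s_E/(n + δ)_E = 0.20/0.095 = 2.1053; s_C/(n + δ)_C = 0.34/0.095 = 3.5789.
Ratio = (2.1053/3.5789)^1 = 0.5883^1 ≈ 0.5883

ratio ≈ 0.588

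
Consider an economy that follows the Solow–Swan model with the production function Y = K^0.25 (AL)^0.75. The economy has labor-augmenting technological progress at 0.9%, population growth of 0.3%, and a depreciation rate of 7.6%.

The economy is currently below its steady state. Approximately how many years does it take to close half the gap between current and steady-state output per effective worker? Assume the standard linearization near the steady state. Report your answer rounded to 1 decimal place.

Near the steady state the convergence rate is λ = (1 − α)(n + g + δ).
λ = (1 − 0.25) × 0.088 = 0.75 × 0.088 = 0.0660
Half-life = ln 2 / λ = 0.6931 / 0.0660 ≈ 10.50 years

t_½ ≈ 10.5 years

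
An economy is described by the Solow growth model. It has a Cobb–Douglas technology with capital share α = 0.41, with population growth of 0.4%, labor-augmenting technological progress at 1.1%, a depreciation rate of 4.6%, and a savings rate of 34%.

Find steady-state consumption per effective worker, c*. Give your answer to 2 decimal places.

Steady state requires s·f(k) = (n + g + δ)·k, i.e. s·k^α = (n + g + δ)·k.
Dividing both sides by k: k^(1−α) = s / (n + g + δ).
k^0.59 = 0.34 / (0.004 + 0.011 + 0.046) = 0.34 / 0.061 = 5.5738
k* = 5.5738^(1/0.59) ≈ 18.3935
y* = (k*)^α = 18.3935^0.41 ≈ 3.3000
c* = (1 − s)·y* = (1 − 0.34) × 3.3000 ≈ 2.1780

c* = 2.18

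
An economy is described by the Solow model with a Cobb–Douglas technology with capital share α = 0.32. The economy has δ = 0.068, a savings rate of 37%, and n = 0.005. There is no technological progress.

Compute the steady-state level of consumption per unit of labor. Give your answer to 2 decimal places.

Steady state requires s·f(k) = (n + δ)·k, i.e. s·k^α = (n + δ)·k.
Dividing both sides by k: k^(1−α) = s / (n + δ).
k^0.68 = 0.37 / (0.005 + 0.068) = 0.37 / 0.073 = 5.0685
k* = 5.0685^(1/0.68) ≈ 10.8790
y* = (k*)^α = 10.8790^0.32 ≈ 2.1464
c* = (1 − s)·y* = (1 − 0.37) × 2.1464 ≈ 1.3522

c* ≈ 1.35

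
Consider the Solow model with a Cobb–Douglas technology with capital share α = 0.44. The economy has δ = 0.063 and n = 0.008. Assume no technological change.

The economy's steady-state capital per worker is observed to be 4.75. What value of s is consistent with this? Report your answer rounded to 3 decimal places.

s ≈ 0.170

Steady state requires s·f(k) = (n + δ)·k, i.e. s·k^α = (n + δ)·k.
So s / (n + δ) = (k*)^(1−α) = 4.75^0.56 = 2.3930.
Therefore s = 2.3930 × (n + δ) = 2.3930 × 0.071 = 0.1699.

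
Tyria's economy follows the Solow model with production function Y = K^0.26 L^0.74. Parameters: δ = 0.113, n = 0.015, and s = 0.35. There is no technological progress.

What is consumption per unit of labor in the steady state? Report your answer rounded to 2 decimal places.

c* = 0.93

Steady state requires s·f(k) = (n + δ)·k, i.e. s·k^α = (n + δ)·k.
Dividing both sides by k: k^(1−α) = s / (n + δ).
k^0.74 = 0.35 / (0.015 + 0.113) = 0.35 / 0.128 = 2.7344
k* = 2.7344^(1/0.74) ≈ 3.8936
y* = (k*)^α = 3.8936^0.26 ≈ 1.4239
c* = (1 − s)·y* = (1 − 0.35) × 1.4239 ≈ 0.9255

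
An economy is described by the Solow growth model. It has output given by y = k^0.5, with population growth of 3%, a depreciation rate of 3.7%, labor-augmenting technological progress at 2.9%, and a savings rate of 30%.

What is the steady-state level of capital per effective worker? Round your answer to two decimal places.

In steady state, investment equals break-even investment: s·k^α = (n + g + δ)·k.
Dividing both sides by k: k^(1−α) = s / (n + g + δ).
k^0.5 = 0.30 / (0.030 + 0.029 + 0.037) = 0.30 / 0.096 = 3.1250
k* = 3.1250^(1/0.5) ≈ 9.7656

k* ≈ 9.77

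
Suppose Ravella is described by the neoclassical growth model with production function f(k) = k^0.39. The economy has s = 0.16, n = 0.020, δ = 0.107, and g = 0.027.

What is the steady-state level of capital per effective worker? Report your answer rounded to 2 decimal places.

In steady state, investment equals break-even investment: s·k^α = (n + g + δ)·k.
Rearranging, k^(1−α) = s / (n + g + δ).
k^0.61 = 0.16 / (0.020 + 0.027 + 0.107) = 0.16 / 0.154 = 1.0390
k* = 1.0390^(1/0.61) ≈ 1.0647

k* = 1.06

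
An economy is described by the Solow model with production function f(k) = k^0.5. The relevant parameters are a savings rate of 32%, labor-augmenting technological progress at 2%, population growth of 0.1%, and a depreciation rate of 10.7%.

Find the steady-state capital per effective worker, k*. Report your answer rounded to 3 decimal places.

k* = 6.250

Steady state requires s·f(k) = (n + g + δ)·k, i.e. s·k^α = (n + g + δ)·k.
Dividing both sides by k: k^(1−α) = s / (n + g + δ).
k^0.5 = 0.32 / (0.001 + 0.020 + 0.107) = 0.32 / 0.128 = 2.5000
k* = 2.5000^(1/0.5) ≈ 6.2500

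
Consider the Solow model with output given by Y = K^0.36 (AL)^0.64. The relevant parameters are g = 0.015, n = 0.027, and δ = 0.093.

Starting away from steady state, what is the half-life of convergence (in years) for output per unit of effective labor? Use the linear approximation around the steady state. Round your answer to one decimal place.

Near the steady state the convergence rate is λ = (1 − α)(n + g + δ).
λ = (1 − 0.36) × 0.135 = 0.64 × 0.135 = 0.0864
Half-life = ln 2 / λ = 0.6931 / 0.0864 ≈ 8.02 years

t_½ ≈ 8.0 years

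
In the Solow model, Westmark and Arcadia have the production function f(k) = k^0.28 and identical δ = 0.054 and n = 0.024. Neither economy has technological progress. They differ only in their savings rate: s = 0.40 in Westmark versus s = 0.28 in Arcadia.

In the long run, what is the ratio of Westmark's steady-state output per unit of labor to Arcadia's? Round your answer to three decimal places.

Steady-state y* = [s/(n + δ)]^(α/(1−α)), so the ratio is [ (s_W/(n + δ)_W) / (s_A/(n + δ)_A) ]^0.3889.
s_W/(n + δ)_W = 0.40/0.078 = 5.1282; s_A/(n + δ)_A = 0.28/0.078 = 3.5897.
Ratio = (5.1282/3.5897)^0.3889 = 1.4286^0.3889 ≈ 1.1488

y*_W / y*_A ≈ 1.149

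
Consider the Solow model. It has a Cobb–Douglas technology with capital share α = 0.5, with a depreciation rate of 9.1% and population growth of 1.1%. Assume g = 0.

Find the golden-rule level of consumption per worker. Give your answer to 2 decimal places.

c_gold ≈ 2.45

At the golden rule, f'(k) = n + δ, so α·k^(α−1) = n + δ and k_gold = (α/(n + δ))^(1/(1−α)).
k_gold = (0.5/0.102)^(1/0.5) = 4.9020^2 ≈ 24.0296
c_gold = f(k_gold) − (n + δ)·k_gold = 4.9020 − 0.102×24.0296 ≈ 2.4510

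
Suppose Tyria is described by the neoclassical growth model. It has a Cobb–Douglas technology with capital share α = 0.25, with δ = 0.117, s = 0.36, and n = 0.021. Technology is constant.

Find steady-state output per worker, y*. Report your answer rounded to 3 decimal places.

y* ≈ 1.377

In steady state, investment equals break-even investment: s·k^α = (n + δ)·k.
Dividing both sides by k: k^(1−α) = s / (n + δ).
k^0.75 = 0.36 / (0.021 + 0.117) = 0.36 / 0.138 = 2.6087
k* = 2.6087^(1/0.75) ≈ 3.5911
y* = (k*)^α = 3.5911^0.25 ≈ 1.3766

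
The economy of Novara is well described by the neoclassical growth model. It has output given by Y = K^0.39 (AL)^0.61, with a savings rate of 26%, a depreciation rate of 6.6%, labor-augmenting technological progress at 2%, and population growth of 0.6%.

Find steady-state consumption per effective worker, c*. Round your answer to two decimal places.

c* = 1.44

In steady state, investment equals break-even investment: s·k^α = (n + g + δ)·k.
Dividing both sides by k: k^(1−α) = s / (n + g + δ).
k^0.61 = 0.26 / (0.006 + 0.020 + 0.066) = 0.26 / 0.092 = 2.8261
k* = 2.8261^(1/0.61) ≈ 5.4910
y* = (k*)^α = 5.4910^0.39 ≈ 1.9430
c* = (1 − s)·y* = (1 − 0.26) × 1.9430 ≈ 1.4378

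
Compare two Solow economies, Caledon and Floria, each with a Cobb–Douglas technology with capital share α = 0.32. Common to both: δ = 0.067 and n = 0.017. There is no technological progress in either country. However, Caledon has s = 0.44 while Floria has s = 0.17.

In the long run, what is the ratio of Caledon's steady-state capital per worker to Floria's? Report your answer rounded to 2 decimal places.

k*_C / k*_F ≈ 4.05

Steady-state k* = [s/(n + δ)]^(1/(1−α)), so the ratio is [ (s_C/(n + δ)_C) / (s_F/(n + δ)_F) ]^1.4706.
s_C/(n + δ)_C = 0.44/0.084 = 5.2381; s_F/(n + δ)_F = 0.17/0.084 = 2.0238.
Ratio = (5.2381/2.0238)^1.4706 = 2.5882^1.4706 ≈ 4.0491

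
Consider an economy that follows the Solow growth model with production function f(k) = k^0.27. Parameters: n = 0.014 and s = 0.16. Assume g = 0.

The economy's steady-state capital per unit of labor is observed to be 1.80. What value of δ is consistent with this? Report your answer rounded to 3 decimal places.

At the steady state, Δk = 0, so s·k^α = (n + δ)·k.
So s / (n + δ) = (k*)^(1−α) = 1.80^0.73 = 1.5359.
Therefore n + δ = s / 1.5359 = 0.16 / 1.5359 = 0.1042, so δ = 0.1042 − 0.014 = 0.0902.

δ ≈ 0.090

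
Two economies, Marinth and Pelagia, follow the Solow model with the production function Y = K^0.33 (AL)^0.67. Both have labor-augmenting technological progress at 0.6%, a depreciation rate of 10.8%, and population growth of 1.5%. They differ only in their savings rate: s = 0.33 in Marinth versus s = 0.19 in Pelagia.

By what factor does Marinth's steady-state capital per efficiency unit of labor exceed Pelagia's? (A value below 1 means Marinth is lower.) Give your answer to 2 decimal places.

k*_M / k*_P ≈ 2.28

Steady-state k* = [s/(n + g + δ)]^(1/(1−α)), so the ratio is [ (s_M/(n + g + δ)_M) / (s_P/(n + g + δ)_P) ]^1.4925.
s_M/(n + g + δ)_M = 0.33/0.129 = 2.5581; s_P/(n + g + δ)_P = 0.19/0.129 = 1.4729.
Ratio = (2.5581/1.4729)^1.4925 = 1.7368^1.4925 ≈ 2.2794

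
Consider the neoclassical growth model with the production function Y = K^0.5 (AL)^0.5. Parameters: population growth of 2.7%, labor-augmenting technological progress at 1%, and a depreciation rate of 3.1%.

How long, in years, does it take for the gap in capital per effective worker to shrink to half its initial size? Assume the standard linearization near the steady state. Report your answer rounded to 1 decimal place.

Near the steady state the convergence rate is λ = (1 − α)(n + g + δ).
λ = (1 − 0.5) × 0.068 = 0.5 × 0.068 = 0.0340
Half-life = ln 2 / λ = 0.6931 / 0.0340 ≈ 20.39 years

t_½ ≈ 20.4 years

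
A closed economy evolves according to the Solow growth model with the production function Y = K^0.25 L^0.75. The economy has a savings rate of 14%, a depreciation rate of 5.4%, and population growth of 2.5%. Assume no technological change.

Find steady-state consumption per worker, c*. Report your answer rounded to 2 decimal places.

c* ≈ 1.04

At the steady state, Δk = 0, so s·k^α = (n + δ)·k.
Dividing both sides by k: k^(1−α) = s / (n + δ).
k^0.75 = 0.14 / (0.025 + 0.054) = 0.14 / 0.079 = 1.7722
k* = 1.7722^(1/0.75) ≈ 2.1446
y* = (k*)^α = 2.1446^0.25 ≈ 1.2101
c* = (1 − s)·y* = (1 − 0.14) × 1.2101 ≈ 1.0407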